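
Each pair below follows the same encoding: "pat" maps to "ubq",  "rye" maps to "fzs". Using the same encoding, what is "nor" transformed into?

spo

The output letters match the input read backwards, each shifted +1: pat reversed is tap. Two steps: reverse the string, then apply a Caesar shift of +1.
Applying it to nor: reverse → ron; then shift: r+1=s, o+1=p, n+1=o.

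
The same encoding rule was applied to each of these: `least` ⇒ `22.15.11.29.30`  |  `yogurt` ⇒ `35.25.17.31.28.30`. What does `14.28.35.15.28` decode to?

dryer

l is letter #12 and maps to 22: an offset of 10. The number is (letter's place in the alphabet, a=1) + 10.
Undoing it on 14.28.35.15.28: 14→(14−10)÷1=4=d, 28→(28−10)÷1=18=r, 35→(35−10)÷1=25=y, 15→(15−10)÷1=5=e, 28→(28−10)÷1=18=r.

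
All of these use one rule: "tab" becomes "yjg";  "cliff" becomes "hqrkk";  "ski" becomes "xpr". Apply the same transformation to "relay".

wnqjd

The shift depends on letter class: consonant t→y is +5, but vowel a→j is +9. Vowels shift forward by 9 and consonants shift forward by 5.
For relay: r(cons)+5=w, e(vowel)+9=n, l(cons)+5=q, a(vowel)+9=j, y(cons)+5=d.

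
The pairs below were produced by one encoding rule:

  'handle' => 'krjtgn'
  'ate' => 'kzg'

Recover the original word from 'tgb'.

van

The output letters match the input read backwards, each shifted +6: handle reversed is eldnah. Two steps: reverse the string, then apply a Caesar shift of +6.
Decoding tgb: shift back: t−6=n, g−6=a, b−6=v → nav; then reverse → van.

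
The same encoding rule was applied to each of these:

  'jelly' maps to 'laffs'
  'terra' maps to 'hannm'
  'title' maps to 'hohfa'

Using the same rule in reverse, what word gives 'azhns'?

j(9)→l(11) and e(4)→a(0) fit y≡23x+12 (mod 26); the inverse of 23 mod 26 is 17. Treating letters as 0–25, the rule is x ↦ 23x + 12 (mod 26).
Decoding azhns: a(0)→17·(0−12)≡4=e; z(25)→17·(25−12)≡13=n; h(7)→17·(7−12)≡19=t; n(13)→17·(13−12)≡17=r; s(18)→17·(18−12)≡24=y (all mod 26).

entry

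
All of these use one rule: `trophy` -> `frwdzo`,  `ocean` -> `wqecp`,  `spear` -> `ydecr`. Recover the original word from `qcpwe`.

canoe

t(19)→f(5) and r(17)→r(17) fit y≡7x+2 (mod 26); the inverse of 7 mod 26 is 15. Treating letters as 0–25, the rule is x ↦ 7x + 2 (mod 26).
Undoing it on qcpwe: q(16)→15·(16−2)≡2=c; c(2)→15·(2−2)≡0=a; p(15)→15·(15−2)≡13=n; w(22)→15·(22−2)≡14=o; e(4)→15·(4−2)≡4=e (all mod 26).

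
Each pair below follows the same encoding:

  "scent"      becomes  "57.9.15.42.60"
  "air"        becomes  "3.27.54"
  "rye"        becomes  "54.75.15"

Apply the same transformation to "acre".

s(#19)→57 and c(#3)→9: differences scale by 3, so n = 3·pos + 0. With a=1..z=26, the number is 3·pos.
Applying it to acre: a=1→3, c=3→9, r=18→54, e=5→15.

3.9.54.15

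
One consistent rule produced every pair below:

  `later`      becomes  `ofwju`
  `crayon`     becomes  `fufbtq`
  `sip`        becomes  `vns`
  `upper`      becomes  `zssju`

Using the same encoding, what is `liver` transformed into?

onyju

Vowels shift forward by 5 and consonants shift forward by 3.
On liver: l(cons)+3=o, i(vowel)+5=n, v(cons)+3=y, e(vowel)+5=j, r(cons)+3=u.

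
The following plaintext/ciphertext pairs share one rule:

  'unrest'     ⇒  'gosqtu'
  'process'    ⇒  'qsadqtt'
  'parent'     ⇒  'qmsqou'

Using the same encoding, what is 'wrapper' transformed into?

xsmqqqs

The shift depends on letter class: consonant n→o is +1, but vowel u→g is +12. The rule splits by letter class: vowels +12, consonants +1.
For wrapper: w(cons)+1=x, r(cons)+1=s, a(vowel)+12=m, p(cons)+1=q, p(cons)+1=q, e(vowel)+12=q, r(cons)+1=s.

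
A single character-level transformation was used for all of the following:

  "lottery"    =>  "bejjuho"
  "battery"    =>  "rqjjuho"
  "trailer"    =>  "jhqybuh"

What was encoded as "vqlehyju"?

favorite

Compare letters: l→b is +16, o→e is +16, t→j is +16 — a constant shift. This is a Caesar cipher with shift 16.
Reversing it on vqlehyju: v−16=f, q−16=a, l−16=v, e−16=o, h−16=r, y−16=i, j−16=t, u−16=e.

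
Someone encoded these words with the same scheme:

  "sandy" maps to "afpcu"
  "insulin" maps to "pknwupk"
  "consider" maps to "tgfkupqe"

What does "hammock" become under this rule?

Two steps: reverse the string, then apply a Caesar shift of +2.
Applying it to hammock: reverse → kcommah; then shift: k+2=m, c+2=e, o+2=q, m+2=o, m+2=o, a+2=c, h+2=j.

meqoocj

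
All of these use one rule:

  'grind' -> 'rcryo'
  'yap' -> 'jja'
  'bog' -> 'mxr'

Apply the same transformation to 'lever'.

wngnc

The shift depends on letter class: consonant g→r is +11, but vowel i→r is +9. Vowels shift forward by 9 and consonants shift forward by 11.
For lever: l(cons)+11=w, e(vowel)+9=n, v(cons)+11=g, e(vowel)+9=n, r(cons)+11=c.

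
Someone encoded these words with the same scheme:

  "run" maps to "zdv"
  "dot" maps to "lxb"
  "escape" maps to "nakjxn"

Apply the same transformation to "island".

The shift depends on letter class: consonant r→z is +8, but vowel u→d is +9. The rule splits by letter class: vowels +9, consonants +8.
On island: i(vowel)+9=r, s(cons)+8=a, l(cons)+8=t, a(vowel)+9=j, n(cons)+8=v, d(cons)+8=l.

ratjvl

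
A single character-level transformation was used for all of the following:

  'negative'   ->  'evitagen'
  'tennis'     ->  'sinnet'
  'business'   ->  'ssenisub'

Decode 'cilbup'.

public

The word is simply reversed.
Undoing it on cilbup: then reverse → public.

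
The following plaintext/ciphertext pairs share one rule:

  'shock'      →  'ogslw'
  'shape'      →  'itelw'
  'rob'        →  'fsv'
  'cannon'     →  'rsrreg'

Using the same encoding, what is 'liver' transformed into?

The output letters match the input read backwards, each shifted +4: shock reversed is kcohs. The word is reversed, then every letter is shifted forward by 4.
For liver: reverse → revil; then shift: r+4=v, e+4=i, v+4=z, i+4=m, l+4=p.

vizmp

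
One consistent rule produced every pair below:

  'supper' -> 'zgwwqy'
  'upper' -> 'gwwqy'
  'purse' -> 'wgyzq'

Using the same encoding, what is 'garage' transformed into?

The shift depends on letter class: consonant s→z is +7, but vowel u→g is +12. The rule splits by letter class: vowels +12, consonants +7.
For garage: g(cons)+7=n, a(vowel)+12=m, r(cons)+7=y, a(vowel)+12=m, g(cons)+7=n, e(vowel)+12=q.

nmymnq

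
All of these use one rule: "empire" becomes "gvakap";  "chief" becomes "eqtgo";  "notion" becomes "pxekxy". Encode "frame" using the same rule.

halon

A repeating key of period 3 is used — shifts +2, +9, +11 over and over.
Applying it to frame: f+2=h, r+9=a, a+11=l, m+2=o, e+9=n.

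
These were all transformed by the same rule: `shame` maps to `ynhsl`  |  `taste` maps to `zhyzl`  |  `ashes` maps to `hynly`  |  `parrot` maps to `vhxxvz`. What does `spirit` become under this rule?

yvpxpz

Vowels shift forward by 7 and consonants shift forward by 6.
For spirit: s(cons)+6=y, p(cons)+6=v, i(vowel)+7=p, r(cons)+6=x, i(vowel)+7=p, t(cons)+6=z.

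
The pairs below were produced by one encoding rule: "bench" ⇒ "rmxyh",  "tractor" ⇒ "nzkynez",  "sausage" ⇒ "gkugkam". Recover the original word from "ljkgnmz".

Each letter's alphabet position (a=0..z=25) is mapped through 7·x+10 mod 26 — an affine cipher.
Reversing it on ljkgnmz: l(11)→15·(11−10)≡15=p; j(9)→15·(9−10)≡11=l; k(10)→15·(10−10)≡0=a; g(6)→15·(6−10)≡18=s; n(13)→15·(13−10)≡19=t; m(12)→15·(12−10)≡4=e; z(25)→15·(25−10)≡17=r (all mod 26).

plaster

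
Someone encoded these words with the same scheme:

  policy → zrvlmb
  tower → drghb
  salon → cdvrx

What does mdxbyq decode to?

Shifts by position in policy: pos 0: p→z (+10), pos 1: o→r (+3), pos 2: l→v (+10), pos 3: i→l (+3) — repeating every 2. A repeating key of period 2 is used — shifts +10, +3 over and over.
Undoing it on mdxbyq: m−10=c, d−3=a, x−10=n, b−3=y, y−10=o, q−3=n.

canyon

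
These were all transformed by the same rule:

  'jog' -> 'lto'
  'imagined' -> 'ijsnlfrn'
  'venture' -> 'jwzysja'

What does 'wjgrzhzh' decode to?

cucumber

The output letters match the input read backwards, each shifted +5: jog reversed is goj. Two steps: reverse the string, then apply a Caesar shift of +5.
Decoding wjgrzhzh: shift back: w−5=r, j−5=e, g−5=b, r−5=m, z−5=u, h−5=c, z−5=u, h−5=c → rebmucuc; then reverse → cucumber.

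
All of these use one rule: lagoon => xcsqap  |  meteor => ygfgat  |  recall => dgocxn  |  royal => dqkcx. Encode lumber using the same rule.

Shifts by position in lagoon: pos 0: l→x (+12), pos 1: a→c (+2), pos 2: g→s (+12), pos 3: o→q (+2) — repeating every 2. It's a Vigenère-style cipher with numeric key [12,2]: position i shifts by key[i mod 2].
Applying it to lumber: l+12=x, u+2=w, m+12=y, b+2=d, e+12=q, r+2=t.

xwydqt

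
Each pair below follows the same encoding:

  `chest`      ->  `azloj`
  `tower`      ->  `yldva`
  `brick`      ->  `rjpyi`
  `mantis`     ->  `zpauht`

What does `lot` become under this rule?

avs

The word is reversed, then every letter is shifted forward by 7.
On lot: reverse → tol; then shift: t+7=a, o+7=v, l+7=s.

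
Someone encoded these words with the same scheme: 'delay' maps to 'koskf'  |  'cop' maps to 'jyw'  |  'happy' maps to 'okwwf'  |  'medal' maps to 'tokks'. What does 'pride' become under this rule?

The shift depends on letter class: consonant d→k is +7, but vowel e→o is +10. Vowels shift forward by 10 and consonants shift forward by 7.
Applying it to pride: p(cons)+7=w, r(cons)+7=y, i(vowel)+10=s, d(cons)+7=k, e(vowel)+10=o.

wysko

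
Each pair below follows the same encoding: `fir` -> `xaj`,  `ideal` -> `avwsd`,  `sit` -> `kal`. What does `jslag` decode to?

Compare letters: f→x is +18, i→a is +18, r→j is +18 — a constant shift. It's a constant shift of +18 (ROT18).
Undoing it on jslag: j−18=r, s−18=a, l−18=t, a−18=i, g−18=o.

ratio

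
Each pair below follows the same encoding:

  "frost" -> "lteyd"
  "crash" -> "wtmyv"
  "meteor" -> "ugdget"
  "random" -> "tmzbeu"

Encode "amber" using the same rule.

f(5)→l(11) and r(17)→t(19) fit y≡5x+12 (mod 26); the inverse of 5 mod 26 is 21. Treating letters as 0–25, the rule is x ↦ 5x + 12 (mod 26).
On amber: a(0)→5·0+12≡12=m; m(12)→5·12+12≡20=u; b(1)→5·1+12≡17=r; e(4)→5·4+12≡6=g; r(17)→5·17+12≡19=t (all mod 26).

murgt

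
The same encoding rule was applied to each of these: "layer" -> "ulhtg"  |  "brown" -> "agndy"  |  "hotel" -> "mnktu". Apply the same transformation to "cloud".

punze

l(11)→u(20) and a(0)→l(11) fit y≡15x+11 (mod 26); the inverse of 15 mod 26 is 7. Treating letters as 0–25, the rule is x ↦ 15x + 11 (mod 26).
Applying it to cloud: c(2)→15·2+11≡15=p; l(11)→15·11+11≡20=u; o(14)→15·14+11≡13=n; u(20)→15·20+11≡25=z; d(3)→15·3+11≡4=e (all mod 26).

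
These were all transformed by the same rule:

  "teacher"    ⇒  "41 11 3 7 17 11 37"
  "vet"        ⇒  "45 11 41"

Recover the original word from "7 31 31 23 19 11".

cookie

t(#20)→41 and e(#5)→11: differences scale by 2, so n = 2·pos + 1. With a=1..z=26, the number is 2·pos + 1.
Reversing it on 7 31 31 23 19 11: 7→(7−1)÷2=3=c, 31→(31−1)÷2=15=o, 31→(31−1)÷2=15=o, 23→(23−1)÷2=11=k, 19→(19−1)÷2=9=i, 11→(11−1)÷2=5=e.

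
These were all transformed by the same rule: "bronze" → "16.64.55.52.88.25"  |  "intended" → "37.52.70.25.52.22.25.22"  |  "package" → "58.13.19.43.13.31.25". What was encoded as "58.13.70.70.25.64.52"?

b(#2)→16 and r(#18)→64: differences scale by 3, so n = 3·pos + 10. With a=1..z=26, the number is 3·pos + 10.
Reversing it on 58.13.70.70.25.64.52: 58→(58−10)÷3=16=p, 13→(13−10)÷3=1=a, 70→(70−10)÷3=20=t, 70→(70−10)÷3=20=t, 25→(25−10)÷3=5=e, 64→(64−10)÷3=18=r, 52→(52−10)÷3=14=n.

pattern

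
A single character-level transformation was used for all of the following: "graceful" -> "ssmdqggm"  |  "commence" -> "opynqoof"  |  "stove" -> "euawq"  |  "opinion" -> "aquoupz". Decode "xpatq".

A repeating key of period 2 is used — shifts +12, +1 over and over.
Reversing it on xpatq: x−12=l, p−1=o, a−12=o, t−1=s, q−12=e.

loose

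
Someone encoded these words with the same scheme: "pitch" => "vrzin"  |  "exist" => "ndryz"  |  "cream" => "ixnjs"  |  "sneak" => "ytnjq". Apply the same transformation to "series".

ynxrny

The shift depends on letter class: consonant p→v is +6, but vowel i→r is +9. Two shifts are in play — +9 for a/e/i/o/u, +6 for every other letter.
On series: s(cons)+6=y, e(vowel)+9=n, r(cons)+6=x, i(vowel)+9=r, e(vowel)+9=n, s(cons)+6=y.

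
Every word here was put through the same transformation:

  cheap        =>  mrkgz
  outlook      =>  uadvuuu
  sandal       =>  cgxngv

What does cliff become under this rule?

Two shifts are in play — +6 for a/e/i/o/u, +10 for every other letter.
Applying it to cliff: c(cons)+10=m, l(cons)+10=v, i(vowel)+6=o, f(cons)+10=p, f(cons)+10=p.

mvopp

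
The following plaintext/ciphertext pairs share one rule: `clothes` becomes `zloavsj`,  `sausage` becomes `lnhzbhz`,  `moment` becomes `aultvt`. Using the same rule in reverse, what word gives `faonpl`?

Two steps: reverse the string, then apply a Caesar shift of +7.
Reversing it on faonpl: shift back: f−7=y, a−7=t, o−7=h, n−7=g, p−7=i, l−7=e → ythgie; then reverse → eighty.

eighty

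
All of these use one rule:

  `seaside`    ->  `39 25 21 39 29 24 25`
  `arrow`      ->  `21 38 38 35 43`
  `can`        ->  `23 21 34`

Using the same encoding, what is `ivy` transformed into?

29 42 45

s is letter #19 and maps to 39: an offset of 20. Letters become their 1-based position plus 20 (so a→21, b→22, …).
On ivy: i=9→29, v=22→42, y=25→45.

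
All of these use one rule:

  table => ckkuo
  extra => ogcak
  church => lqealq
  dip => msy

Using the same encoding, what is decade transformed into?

The shift depends on letter class: consonant t→c is +9, but vowel a→k is +10. Two shifts are in play — +10 for a/e/i/o/u, +9 for every other letter.
On decade: d(cons)+9=m, e(vowel)+10=o, c(cons)+9=l, a(vowel)+10=k, d(cons)+9=m, e(vowel)+10=o.

molkmo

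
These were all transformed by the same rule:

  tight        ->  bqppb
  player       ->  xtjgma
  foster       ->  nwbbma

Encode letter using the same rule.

Shifts by position in tight: pos 0: t→b (+8), pos 1: i→q (+8), pos 2: g→p (+9), pos 3: h→p (+8), pos 4: t→b (+8) — repeating every 3. It's a Vigenère-style cipher with numeric key [8,8,9]: position i shifts by key[i mod 3].
Applying it to letter: l+8=t, e+8=m, t+9=c, t+8=b, e+8=m, r+9=a.

tmcbma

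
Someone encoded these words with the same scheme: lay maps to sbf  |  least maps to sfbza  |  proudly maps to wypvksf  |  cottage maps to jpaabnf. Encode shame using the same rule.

The shift depends on letter class: consonant l→s is +7, but vowel a→b is +1. Vowels shift forward by 1 and consonants shift forward by 7.
For shame: s(cons)+7=z, h(cons)+7=o, a(vowel)+1=b, m(cons)+7=t, e(vowel)+1=f.

zobtf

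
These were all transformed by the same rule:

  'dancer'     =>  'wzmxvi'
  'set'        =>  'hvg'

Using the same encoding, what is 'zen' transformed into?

Each pair mirrors across the alphabet (d↔w, a↔z, n↔m): positions sum to 25. Letters are reflected about the middle of the alphabet (position → 25−position): Atbash.
On zen: z↔a, e↔v, n↔m.

avm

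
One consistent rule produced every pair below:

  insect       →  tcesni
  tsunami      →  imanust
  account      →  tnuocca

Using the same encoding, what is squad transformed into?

The output letters match the input read backwards: insect reversed is tcesni. The word is simply reversed.
For squad: reverse → dauqs.

dauqs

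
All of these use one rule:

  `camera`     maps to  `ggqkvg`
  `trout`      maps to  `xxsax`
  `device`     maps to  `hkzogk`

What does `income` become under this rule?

mtguqk

Shifts by position in camera: pos 0: c→g (+4), pos 1: a→g (+6), pos 2: m→q (+4), pos 3: e→k (+6) — repeating every 2. A repeating key of period 2 is used — shifts +4, +6 over and over.
Applying it to income: i+4=m, n+6=t, c+4=g, o+6=u, m+4=q, e+6=k.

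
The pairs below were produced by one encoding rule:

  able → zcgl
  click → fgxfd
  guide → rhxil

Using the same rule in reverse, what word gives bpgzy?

solar

a(0)→z(25) and b(1)→c(2) fit y≡3x+25 (mod 26); the inverse of 3 mod 26 is 9. This is an affine cipher: with a=0,…,z=25, each position x becomes (3x+25) mod 26.
Reversing it on bpgzy: b(1)→9·(1−25)≡18=s; p(15)→9·(15−25)≡14=o; g(6)→9·(6−25)≡11=l; z(25)→9·(25−25)≡0=a; y(24)→9·(24−25)≡17=r (all mod 26).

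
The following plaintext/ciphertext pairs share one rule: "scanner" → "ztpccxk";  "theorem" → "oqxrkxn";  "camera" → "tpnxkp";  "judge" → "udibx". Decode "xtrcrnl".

economy

s(18)→z(25) and c(2)→t(19) fit y≡15x+15 (mod 26); the inverse of 15 mod 26 is 7. Treating letters as 0–25, the rule is x ↦ 15x + 15 (mod 26).
Reversing it on xtrcrnl: x(23)→7·(23−15)≡4=e; t(19)→7·(19−15)≡2=c; r(17)→7·(17−15)≡14=o; c(2)→7·(2−15)≡13=n; r(17)→7·(17−15)≡14=o; n(13)→7·(13−15)≡12=m; l(11)→7·(11−15)≡24=y (all mod 26).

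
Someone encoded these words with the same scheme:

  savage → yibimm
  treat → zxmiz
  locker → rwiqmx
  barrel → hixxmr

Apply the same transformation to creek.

The shift depends on letter class: consonant s→y is +6, but vowel a→i is +8. The rule splits by letter class: vowels +8, consonants +6.
Applying it to creek: c(cons)+6=i, r(cons)+6=x, e(vowel)+8=m, e(vowel)+8=m, k(cons)+6=q.

ixmmq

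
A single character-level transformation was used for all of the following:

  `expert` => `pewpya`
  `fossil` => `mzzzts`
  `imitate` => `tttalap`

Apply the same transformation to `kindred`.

rtukypk

The shift depends on letter class: consonant x→e is +7, but vowel e→p is +11. Two shifts are in play — +11 for a/e/i/o/u, +7 for every other letter.
For kindred: k(cons)+7=r, i(vowel)+11=t, n(cons)+7=u, d(cons)+7=k, r(cons)+7=y, e(vowel)+11=p, d(cons)+7=k.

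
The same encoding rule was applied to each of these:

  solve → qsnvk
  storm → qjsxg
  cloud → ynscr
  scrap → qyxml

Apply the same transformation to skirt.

s(18)→q(16) and o(14)→s(18) fit y≡19x+12 (mod 26); the inverse of 19 mod 26 is 11. Treating letters as 0–25, the rule is x ↦ 19x + 12 (mod 26).
Applying it to skirt: s(18)→19·18+12≡16=q; k(10)→19·10+12≡20=u; i(8)→19·8+12≡8=i; r(17)→19·17+12≡23=x; t(19)→19·19+12≡9=j (all mod 26).

quixj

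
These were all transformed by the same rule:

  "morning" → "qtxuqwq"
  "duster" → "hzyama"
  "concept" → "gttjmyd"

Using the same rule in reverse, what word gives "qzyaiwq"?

In morning: m→q is +4, o→t is +5, r→x is +6, n→u is +7 — the shift increases by 1 each position. Each letter shifts forward by (position + 4), i.e. 4, 5, 6, … — the shift grows by one for each successive letter.
Undoing it on qzyaiwq: q−4=m, z−5=u, y−6=s, a−7=t, i−8=a, w−9=n, q−10=g.

mustang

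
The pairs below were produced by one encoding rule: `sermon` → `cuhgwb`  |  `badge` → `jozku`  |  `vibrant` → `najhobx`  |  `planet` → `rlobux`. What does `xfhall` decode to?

thrill

s(18)→c(2) and e(4)→u(20) fit y≡21x+14 (mod 26); the inverse of 21 mod 26 is 5. Treating letters as 0–25, the rule is x ↦ 21x + 14 (mod 26).
Reversing it on xfhall: x(23)→5·(23−14)≡19=t; f(5)→5·(5−14)≡7=h; h(7)→5·(7−14)≡17=r; a(0)→5·(0−14)≡8=i; l(11)→5·(11−14)≡11=l; l(11)→5·(11−14)≡11=l (all mod 26).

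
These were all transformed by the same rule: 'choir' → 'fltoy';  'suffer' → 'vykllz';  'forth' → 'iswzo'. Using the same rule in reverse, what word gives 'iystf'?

funny

In choir: c→f is +3, h→l is +4, o→t is +5, i→o is +6 — the shift increases by 1 each position. Each letter shifts forward by (position + 3), i.e. 3, 4, 5, … — the shift grows by one for each successive letter.
Decoding iystf: i−3=f, y−4=u, s−5=n, t−6=n, f−7=y.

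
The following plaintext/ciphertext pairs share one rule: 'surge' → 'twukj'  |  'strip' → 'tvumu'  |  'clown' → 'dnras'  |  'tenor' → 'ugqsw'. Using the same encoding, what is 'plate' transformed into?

The shift increases by 1 at each position, starting from +1: 1, 2, 3, ….
Applying it to plate: p+1=q, l+2=n, a+3=d, t+4=x, e+5=j.

qndxj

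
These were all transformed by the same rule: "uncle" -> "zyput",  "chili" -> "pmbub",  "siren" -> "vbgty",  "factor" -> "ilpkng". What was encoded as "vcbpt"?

spice

u(20)→z(25) and n(13)→y(24) fit y≡15x+11 (mod 26); the inverse of 15 mod 26 is 7. This is an affine cipher: with a=0,…,z=25, each position x becomes (15x+11) mod 26.
Reversing it on vcbpt: v(21)→7·(21−11)≡18=s; c(2)→7·(2−11)≡15=p; b(1)→7·(1−11)≡8=i; p(15)→7·(15−11)≡2=c; t(19)→7·(19−11)≡4=e (all mod 26).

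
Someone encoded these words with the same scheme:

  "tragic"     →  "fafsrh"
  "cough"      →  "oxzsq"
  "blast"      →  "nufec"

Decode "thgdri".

Shifts by position in tragic: pos 0: t→f (+12), pos 1: r→a (+9), pos 2: a→f (+5), pos 3: g→s (+12), pos 4: i→r (+9), pos 5: c→h (+5) — repeating every 3. It's a Vigenère-style cipher with numeric key [12,9,5]: position i shifts by key[i mod 3].
Decoding thgdri: t−12=h, h−9=y, g−5=b, d−12=r, r−9=i, i−5=d.

hybrid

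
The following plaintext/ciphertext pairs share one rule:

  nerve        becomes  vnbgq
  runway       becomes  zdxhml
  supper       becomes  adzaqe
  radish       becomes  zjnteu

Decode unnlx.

medal

In nerve: n→v is +8, e→n is +9, r→b is +10, v→g is +11 — the shift increases by 1 each position. Each letter shifts forward by (position + 8), i.e. 8, 9, 10, … — the shift grows by one for each successive letter.
Undoing it on unnlx: u−8=m, n−9=e, n−10=d, l−11=a, x−12=l.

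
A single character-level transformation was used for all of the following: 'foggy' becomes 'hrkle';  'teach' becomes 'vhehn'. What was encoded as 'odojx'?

Each letter shifts forward by (position + 2), i.e. 2, 3, 4, … — the shift grows by one for each successive letter.
Reversing it on odojx: o−2=m, d−3=a, o−4=k, j−5=e, x−6=r.

maker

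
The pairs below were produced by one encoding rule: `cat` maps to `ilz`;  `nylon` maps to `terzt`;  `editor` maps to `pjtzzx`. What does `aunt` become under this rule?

lftz

The shift depends on letter class: consonant c→i is +6, but vowel a→l is +11. Vowels shift forward by 11 and consonants shift forward by 6.
On aunt: a(vowel)+11=l, u(vowel)+11=f, n(cons)+6=t, t(cons)+6=z.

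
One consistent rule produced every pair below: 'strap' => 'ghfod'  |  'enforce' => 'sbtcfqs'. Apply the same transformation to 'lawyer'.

Compare letters: s→g is +14, t→h is +14, r→f is +14 — a constant shift. Each letter is shifted forward by 14 in the alphabet (a Caesar shift of +14).
On lawyer: l+14=z, a+14=o, w+14=k, y+14=m, e+14=s, r+14=f.

zokmsf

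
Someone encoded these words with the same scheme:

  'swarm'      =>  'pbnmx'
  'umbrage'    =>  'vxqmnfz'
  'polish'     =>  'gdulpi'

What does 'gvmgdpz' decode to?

purpose

This is an affine cipher: with a=0,…,z=25, each position x becomes (3x+13) mod 26.
Reversing it on gvmgdpz: g(6)→9·(6−13)≡15=p; v(21)→9·(21−13)≡20=u; m(12)→9·(12−13)≡17=r; g(6)→9·(6−13)≡15=p; d(3)→9·(3−13)≡14=o; p(15)→9·(15−13)≡18=s; z(25)→9·(25−13)≡4=e (all mod 26).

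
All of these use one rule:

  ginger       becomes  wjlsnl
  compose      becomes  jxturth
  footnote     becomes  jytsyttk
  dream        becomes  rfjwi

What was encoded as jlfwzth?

courage

The output letters match the input read backwards, each shifted +5: ginger reversed is regnig. The word is reversed, then every letter is shifted forward by 5.
Undoing it on jlfwzth: shift back: j−5=e, l−5=g, f−5=a, w−5=r, z−5=u, t−5=o, h−5=c → egaruoc; then reverse → courage.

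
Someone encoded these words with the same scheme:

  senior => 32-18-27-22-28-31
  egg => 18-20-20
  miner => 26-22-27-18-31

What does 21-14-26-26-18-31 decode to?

s is letter #19 and maps to 32: an offset of 13. Letters become their 1-based position plus 13 (so a→14, b→15, …).
Reversing it on 21-14-26-26-18-31: 21→(21−13)÷1=8=h, 14→(14−13)÷1=1=a, 26→(26−13)÷1=13=m, 26→(26−13)÷1=13=m, 18→(18−13)÷1=5=e, 31→(31−13)÷1=18=r.

hammer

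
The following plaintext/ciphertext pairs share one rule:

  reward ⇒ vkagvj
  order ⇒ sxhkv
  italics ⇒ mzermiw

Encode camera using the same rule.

Shifts by position in reward: pos 0: r→v (+4), pos 1: e→k (+6), pos 2: w→a (+4), pos 3: a→g (+6) — repeating every 2. It's a Vigenère-style cipher with numeric key [4,6]: position i shifts by key[i mod 2].
Applying it to camera: c+4=g, a+6=g, m+4=q, e+6=k, r+4=v, a+6=g.

ggqkvg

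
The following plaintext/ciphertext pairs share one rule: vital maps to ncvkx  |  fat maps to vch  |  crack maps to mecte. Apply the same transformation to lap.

rcn

Read the word backwards and shift each letter +2.
For lap: reverse → pal; then shift: p+2=r, a+2=c, l+2=n.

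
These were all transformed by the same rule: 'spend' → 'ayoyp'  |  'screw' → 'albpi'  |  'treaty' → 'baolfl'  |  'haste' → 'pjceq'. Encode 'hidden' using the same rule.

prnoqa

Each letter shifts forward by (position + 8), i.e. 8, 9, 10, … — the shift grows by one for each successive letter.
Applying it to hidden: h+8=p, i+9=r, d+10=n, d+11=o, e+12=q, n+13=a.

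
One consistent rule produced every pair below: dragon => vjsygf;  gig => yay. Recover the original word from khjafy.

Compare letters: d→v is +18, r→j is +18, a→s is +18 — a constant shift. This is a Caesar cipher with shift 18.
Decoding khjafy: k−18=s, h−18=p, j−18=r, a−18=i, f−18=n, y−18=g.

spring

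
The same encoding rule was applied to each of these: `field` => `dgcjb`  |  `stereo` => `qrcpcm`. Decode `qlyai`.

snack

Compare letters: f→d is +24, i→g is +24, e→c is +24 — a constant shift. This is a Caesar cipher with shift 24.
Undoing it on qlyai: q−24=s, l−24=n, y−24=a, a−24=c, i−24=k.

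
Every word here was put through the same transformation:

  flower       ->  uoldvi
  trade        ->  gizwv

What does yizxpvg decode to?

bracket

Letters are reflected about the middle of the alphabet (position → 25−position): Atbash.
Reversing it on yizxpvg: y↔b, i↔r, z↔a, x↔c, p↔k, v↔e, g↔t.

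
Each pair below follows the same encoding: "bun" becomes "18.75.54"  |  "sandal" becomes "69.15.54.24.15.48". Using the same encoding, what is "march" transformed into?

51.15.66.21.36

b(#2)→18 and u(#21)→75: differences scale by 3, so n = 3·pos + 12. Each letter becomes 3×(its alphabet position, a=1..z=26) + 12.
Applying it to march: m=13→51, a=1→15, r=18→66, c=3→21, h=8→36.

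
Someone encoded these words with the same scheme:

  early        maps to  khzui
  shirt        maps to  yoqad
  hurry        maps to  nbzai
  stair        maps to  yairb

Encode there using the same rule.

In early: e→k is +6, a→h is +7, r→z is +8, l→u is +9 — the shift increases by 1 each position. Letter i (0-indexed) is shifted by i+6, so successive shifts are 6, 7, 8, ….
For there: t+6=z, h+7=o, e+8=m, r+9=a, e+10=o.

zomao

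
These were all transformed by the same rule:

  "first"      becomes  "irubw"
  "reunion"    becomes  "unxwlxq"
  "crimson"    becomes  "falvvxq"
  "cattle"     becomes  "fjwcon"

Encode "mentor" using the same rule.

pnqcra

Shifts by position in first: pos 0: f→i (+3), pos 1: i→r (+9), pos 2: r→u (+3), pos 3: s→b (+9) — repeating every 2. It's a Vigenère-style cipher with numeric key [3,9]: position i shifts by key[i mod 2].
Applying it to mentor: m+3=p, e+9=n, n+3=q, t+9=c, o+3=r, r+9=a.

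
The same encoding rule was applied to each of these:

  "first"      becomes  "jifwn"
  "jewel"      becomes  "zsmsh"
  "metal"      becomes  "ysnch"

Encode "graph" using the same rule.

Each letter's alphabet position (a=0..z=25) is mapped through 17·x+2 mod 26 — an affine cipher.
Applying it to graph: g(6)→17·6+2≡0=a; r(17)→17·17+2≡5=f; a(0)→17·0+2≡2=c; p(15)→17·15+2≡23=x; h(7)→17·7+2≡17=r (all mod 26).

afcxr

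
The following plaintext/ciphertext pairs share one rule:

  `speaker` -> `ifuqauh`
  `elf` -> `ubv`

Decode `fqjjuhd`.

pattern

This is a Caesar cipher with shift 16.
Undoing it on fqjjuhd: f−16=p, q−16=a, j−16=t, j−16=t, u−16=e, h−16=r, d−16=n.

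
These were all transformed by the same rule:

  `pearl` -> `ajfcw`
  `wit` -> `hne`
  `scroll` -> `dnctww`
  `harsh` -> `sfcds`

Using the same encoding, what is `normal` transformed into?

ytcxfw

The shift depends on letter class: consonant p→a is +11, but vowel e→j is +5. The rule splits by letter class: vowels +5, consonants +11.
For normal: n(cons)+11=y, o(vowel)+5=t, r(cons)+11=c, m(cons)+11=x, a(vowel)+5=f, l(cons)+11=w.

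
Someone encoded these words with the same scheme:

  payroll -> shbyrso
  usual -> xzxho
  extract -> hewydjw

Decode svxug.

pound

It's a Vigenère-style cipher with numeric key [3,7]: position i shifts by key[i mod 2].
Undoing it on svxug: s−3=p, v−7=o, x−3=u, u−7=n, g−3=d.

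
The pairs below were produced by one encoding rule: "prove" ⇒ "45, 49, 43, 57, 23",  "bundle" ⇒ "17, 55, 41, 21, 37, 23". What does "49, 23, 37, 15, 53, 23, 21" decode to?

Each letter becomes 2×(its alphabet position, a=1..z=26) + 13.
Reversing it on 49, 23, 37, 15, 53, 23, 21: 49→(49−13)÷2=18=r, 23→(23−13)÷2=5=e, 37→(37−13)÷2=12=l, 15→(15−13)÷2=1=a, 53→(53−13)÷2=20=t, 23→(23−13)÷2=5=e, 21→(21−13)÷2=4=d.

related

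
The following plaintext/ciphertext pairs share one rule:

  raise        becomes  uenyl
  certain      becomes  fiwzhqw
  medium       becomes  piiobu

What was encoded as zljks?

wheel

In raise: r→u is +3, a→e is +4, i→n is +5, s→y is +6 — the shift increases by 1 each position. Each letter shifts forward by (position + 3), i.e. 3, 4, 5, … — the shift grows by one for each successive letter.
Undoing it on zljks: z−3=w, l−4=h, j−5=e, k−6=e, s−7=l.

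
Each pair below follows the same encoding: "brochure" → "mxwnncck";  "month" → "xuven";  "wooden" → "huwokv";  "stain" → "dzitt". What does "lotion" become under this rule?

wubtuv

Shifts by position in brochure: pos 0: b→m (+11), pos 1: r→x (+6), pos 2: o→w (+8), pos 3: c→n (+11), pos 4: h→n (+6), pos 5: u→c (+8) — repeating every 3. A repeating key of period 3 is used — shifts +11, +6, +8 over and over.
For lotion: l+11=w, o+6=u, t+8=b, i+11=t, o+6=u, n+8=v.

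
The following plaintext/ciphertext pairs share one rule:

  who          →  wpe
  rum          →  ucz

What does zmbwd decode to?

Two steps: reverse the string, then apply a Caesar shift of +8.
Undoing it on zmbwd: shift back: z−8=r, m−8=e, b−8=t, w−8=o, d−8=v → retov; then reverse → voter.

voter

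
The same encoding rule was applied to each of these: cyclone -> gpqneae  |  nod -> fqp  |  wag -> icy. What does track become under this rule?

mectv

The output letters match the input read backwards, each shifted +2: cyclone reversed is enolcyc. The word is reversed, then every letter is shifted forward by 2.
For track: reverse → kcart; then shift: k+2=m, c+2=e, a+2=c, r+2=t, t+2=v.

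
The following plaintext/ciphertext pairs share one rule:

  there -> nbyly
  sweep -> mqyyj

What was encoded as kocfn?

quilt

Compare letters: t→n is +20, h→b is +20, e→y is +20 — a constant shift. It's a constant shift of +20 (ROT20).
Undoing it on kocfn: k−20=q, o−20=u, c−20=i, f−20=l, n−20=t.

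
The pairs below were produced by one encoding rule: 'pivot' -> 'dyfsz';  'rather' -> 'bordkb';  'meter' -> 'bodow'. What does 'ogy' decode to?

The output letters match the input read backwards, each shifted +10: pivot reversed is tovip. The word is reversed, then every letter is shifted forward by 10.
Decoding ogy: shift back: o−10=e, g−10=w, y−10=o → ewo; then reverse → owe.

owe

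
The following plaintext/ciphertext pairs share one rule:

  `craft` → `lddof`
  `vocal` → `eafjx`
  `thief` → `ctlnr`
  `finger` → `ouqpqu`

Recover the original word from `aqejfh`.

A repeating key of period 3 is used — shifts +9, +12, +3 over and over.
Reversing it on aqejfh: a−9=r, q−12=e, e−3=b, j−9=a, f−12=t, h−3=e.

rebate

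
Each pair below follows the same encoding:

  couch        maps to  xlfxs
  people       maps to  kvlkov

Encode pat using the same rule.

Each letter is replaced by its mirror in the alphabet: a↔z, b↔y, c↔x, and so on (the Atbash cipher).
On pat: p↔k, a↔z, t↔g.

kzg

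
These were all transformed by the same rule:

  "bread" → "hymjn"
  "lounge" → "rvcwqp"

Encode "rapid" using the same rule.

Each letter shifts forward by (position + 6), i.e. 6, 7, 8, … — the shift grows by one for each successive letter.
On rapid: r+6=x, a+7=h, p+8=x, i+9=r, d+10=n.

xhxrn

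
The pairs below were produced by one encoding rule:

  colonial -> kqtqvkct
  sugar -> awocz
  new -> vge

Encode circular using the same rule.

kkzkwtcz

Vowels shift forward by 2 and consonants shift forward by 8.
For circular: c(cons)+8=k, i(vowel)+2=k, r(cons)+8=z, c(cons)+8=k, u(vowel)+2=w, l(cons)+8=t, a(vowel)+2=c, r(cons)+8=z.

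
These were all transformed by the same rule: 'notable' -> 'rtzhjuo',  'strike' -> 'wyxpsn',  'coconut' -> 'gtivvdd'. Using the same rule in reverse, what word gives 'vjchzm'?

In notable: n→r is +4, o→t is +5, t→z is +6, a→h is +7 — the shift increases by 1 each position. The shift increases by 1 at each position, starting from +4: 4, 5, 6, ….
Decoding vjchzm: v−4=r, j−5=e, c−6=w, h−7=a, z−8=r, m−9=d.

reward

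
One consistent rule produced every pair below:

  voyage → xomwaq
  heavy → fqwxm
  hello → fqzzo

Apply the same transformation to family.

Each letter's alphabet position (a=0..z=25) is mapped through 5·x+22 mod 26 — an affine cipher.
Applying it to family: f(5)→5·5+22≡21=v; a(0)→5·0+22≡22=w; m(12)→5·12+22≡4=e; i(8)→5·8+22≡10=k; l(11)→5·11+22≡25=z; y(24)→5·24+22≡12=m (all mod 26).

vwekzm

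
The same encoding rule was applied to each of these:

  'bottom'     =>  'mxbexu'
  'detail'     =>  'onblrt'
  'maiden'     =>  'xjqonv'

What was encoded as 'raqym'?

Shifts by position in bottom: pos 0: b→m (+11), pos 1: o→x (+9), pos 2: t→b (+8), pos 3: t→e (+11), pos 4: o→x (+9), pos 5: m→u (+8) — repeating every 3. It's a Vigenère-style cipher with numeric key [11,9,8]: position i shifts by key[i mod 3].
Reversing it on raqym: r−11=g, a−9=r, q−8=i, y−11=n, m−9=d.

grind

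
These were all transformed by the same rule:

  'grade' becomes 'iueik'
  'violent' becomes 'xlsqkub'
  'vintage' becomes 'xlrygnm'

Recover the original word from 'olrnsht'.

In grade: g→i is +2, r→u is +3, a→e is +4, d→i is +5 — the shift increases by 1 each position. The shift increases by 1 at each position, starting from +2: 2, 3, 4, ….
Undoing it on olrnsht: o−2=m, l−3=i, r−4=n, n−5=i, s−6=m, h−7=a, t−8=l.

minimal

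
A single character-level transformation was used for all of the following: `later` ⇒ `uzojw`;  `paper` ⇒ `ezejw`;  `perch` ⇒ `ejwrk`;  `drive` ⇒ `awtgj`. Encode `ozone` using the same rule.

vqvmj

Each letter's alphabet position (a=0..z=25) is mapped through 9·x+25 mod 26 — an affine cipher.
On ozone: o(14)→9·14+25≡21=v; z(25)→9·25+25≡16=q; o(14)→9·14+25≡21=v; n(13)→9·13+25≡12=m; e(4)→9·4+25≡9=j (all mod 26).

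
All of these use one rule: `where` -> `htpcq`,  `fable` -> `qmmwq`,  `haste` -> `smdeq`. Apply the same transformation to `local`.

wanlx

Shifts by position in where: pos 0: w→h (+11), pos 1: h→t (+12), pos 2: e→p (+11), pos 3: r→c (+11), pos 4: e→q (+12) — repeating every 3. The shifts repeat in a cycle of length 3: positions 0,1,… shift by +11, +12, +11, then the pattern repeats.
On local: l+11=w, o+12=a, c+11=n, a+11=l, l+12=x.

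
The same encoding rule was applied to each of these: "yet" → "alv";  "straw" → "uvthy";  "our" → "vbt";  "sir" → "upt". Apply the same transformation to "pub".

rbd

Vowels shift forward by 7 and consonants shift forward by 2.
Applying it to pub: p(cons)+2=r, u(vowel)+7=b, b(cons)+2=d.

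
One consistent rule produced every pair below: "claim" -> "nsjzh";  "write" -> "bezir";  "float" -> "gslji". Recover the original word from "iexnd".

truck

c(2)→n(13) and l(11)→s(18) fit y≡15x+9 (mod 26); the inverse of 15 mod 26 is 7. This is an affine cipher: with a=0,…,z=25, each position x becomes (15x+9) mod 26.
Undoing it on iexnd: i(8)→7·(8−9)≡19=t; e(4)→7·(4−9)≡17=r; x(23)→7·(23−9)≡20=u; n(13)→7·(13−9)≡2=c; d(3)→7·(3−9)≡10=k (all mod 26).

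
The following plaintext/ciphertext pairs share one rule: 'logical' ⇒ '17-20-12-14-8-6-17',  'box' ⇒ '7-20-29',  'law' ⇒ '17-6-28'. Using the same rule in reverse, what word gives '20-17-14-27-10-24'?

l is letter #12 and maps to 17: an offset of 5. The number is (letter's place in the alphabet, a=1) + 5.
Reversing it on 20-17-14-27-10-24: 20→(20−5)÷1=15=o, 17→(17−5)÷1=12=l, 14→(14−5)÷1=9=i, 27→(27−5)÷1=22=v, 10→(10−5)÷1=5=e, 24→(24−5)÷1=19=s.

olives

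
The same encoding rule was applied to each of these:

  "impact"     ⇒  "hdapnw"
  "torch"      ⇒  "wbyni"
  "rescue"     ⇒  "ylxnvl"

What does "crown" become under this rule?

nybtc

i(8)→h(7) and m(12)→d(3) fit y≡25x+15 (mod 26); the inverse of 25 mod 26 is 25. This is an affine cipher: with a=0,…,z=25, each position x becomes (25x+15) mod 26.
On crown: c(2)→25·2+15≡13=n; r(17)→25·17+15≡24=y; o(14)→25·14+15≡1=b; w(22)→25·22+15≡19=t; n(13)→25·13+15≡2=c (all mod 26).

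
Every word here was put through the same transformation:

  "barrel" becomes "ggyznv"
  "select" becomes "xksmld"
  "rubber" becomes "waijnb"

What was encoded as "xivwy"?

scoop

In barrel: b→g is +5, a→g is +6, r→y is +7, r→z is +8 — the shift increases by 1 each position. The shift increases by 1 at each position, starting from +5: 5, 6, 7, ….
Decoding xivwy: x−5=s, i−6=c, v−7=o, w−8=o, y−9=p.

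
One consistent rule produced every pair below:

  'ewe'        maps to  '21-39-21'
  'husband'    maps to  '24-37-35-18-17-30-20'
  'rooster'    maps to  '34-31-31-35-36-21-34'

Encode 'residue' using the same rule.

The number is (letter's place in the alphabet, a=1) + 16.
Applying it to residue: r=18→34, e=5→21, s=19→35, i=9→25, d=4→20, u=21→37, e=5→21.

34-21-35-25-20-37-21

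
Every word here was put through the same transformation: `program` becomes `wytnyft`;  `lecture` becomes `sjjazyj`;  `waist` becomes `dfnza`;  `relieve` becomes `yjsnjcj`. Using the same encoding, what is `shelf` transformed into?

zojsm

The shift depends on letter class: consonant p→w is +7, but vowel o→t is +5. The rule splits by letter class: vowels +5, consonants +7.
On shelf: s(cons)+7=z, h(cons)+7=o, e(vowel)+5=j, l(cons)+7=s, f(cons)+7=m.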